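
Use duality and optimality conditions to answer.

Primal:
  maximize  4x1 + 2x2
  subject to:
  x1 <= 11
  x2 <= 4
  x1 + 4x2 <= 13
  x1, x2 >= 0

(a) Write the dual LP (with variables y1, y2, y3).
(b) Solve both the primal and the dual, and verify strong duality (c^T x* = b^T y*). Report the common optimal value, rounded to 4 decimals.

The standard primal-dual pair for 'max c^T x s.t. A x <= b, x >= 0' is:
  Dual:  min b^T y  s.t.  A^T y >= c,  y >= 0.

So the dual LP is:
  minimize  11y1 + 4y2 + 13y3
  subject to:
    y1 + y3 >= 4
    y2 + 4y3 >= 2
    y1, y2, y3 >= 0

Solving the primal: x* = (11, 0.5).
  primal value c^T x* = 45.
Solving the dual: y* = (3.5, 0, 0.5).
  dual value b^T y* = 45.
Strong duality: c^T x* = b^T y*. Confirmed.

45


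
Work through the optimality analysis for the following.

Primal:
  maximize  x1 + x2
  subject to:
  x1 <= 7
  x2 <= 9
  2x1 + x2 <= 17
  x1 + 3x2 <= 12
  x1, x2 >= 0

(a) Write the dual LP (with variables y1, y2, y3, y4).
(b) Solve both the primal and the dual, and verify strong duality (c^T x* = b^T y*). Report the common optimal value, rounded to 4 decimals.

The standard primal-dual pair for 'max c^T x s.t. A x <= b, x >= 0' is:
  Dual:  min b^T y  s.t.  A^T y >= c,  y >= 0.

So the dual LP is:
  minimize  7y1 + 9y2 + 17y3 + 12y4
  subject to:
    y1 + 2y3 + y4 >= 1
    y2 + y3 + 3y4 >= 1
    y1, y2, y3, y4 >= 0

Solving the primal: x* = (7, 1.6667).
  primal value c^T x* = 8.6667.
Solving the dual: y* = (0.6667, 0, 0, 0.3333).
  dual value b^T y* = 8.6667.
Strong duality: c^T x* = b^T y*. Confirmed.

8.6667


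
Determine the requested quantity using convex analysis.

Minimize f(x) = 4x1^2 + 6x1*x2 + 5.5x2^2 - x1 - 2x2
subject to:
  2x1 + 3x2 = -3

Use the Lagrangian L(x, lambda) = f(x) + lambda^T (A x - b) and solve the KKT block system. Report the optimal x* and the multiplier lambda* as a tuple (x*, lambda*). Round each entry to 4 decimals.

Form the Lagrangian:
  L(x, lambda) = (1/2) x^T Q x + c^T x + lambda^T (A x - b)
Stationarity (grad_x L = 0): Q x + c + A^T lambda = 0.
Primal feasibility: A x = b.

This gives the KKT block system:
  [ Q   A^T ] [ x     ]   [-c ]
  [ A    0  ] [ lambda ] = [ b ]

Solving the linear system:
  x*      = (-0.3409, -0.7727)
  lambda* = (4.1818)
  f(x*)   = 7.2159

x* = (-0.3409, -0.7727), lambda* = (4.1818)


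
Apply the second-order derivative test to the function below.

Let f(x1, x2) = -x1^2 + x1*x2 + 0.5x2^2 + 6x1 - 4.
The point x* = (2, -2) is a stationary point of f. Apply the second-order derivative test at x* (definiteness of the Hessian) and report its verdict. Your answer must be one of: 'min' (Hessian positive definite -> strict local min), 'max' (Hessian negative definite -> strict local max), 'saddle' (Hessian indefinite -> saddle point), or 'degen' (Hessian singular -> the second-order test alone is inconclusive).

Compute the Hessian H = grad^2 f:
  H = [[-2, 1], [1, 1]]
Verify stationarity: grad f(x*) = H x* + g = (0, 0).
Eigenvalues of H: -2.3028, 1.3028.
Eigenvalues have mixed signs, so H is indefinite -> x* is a saddle point.

saddle


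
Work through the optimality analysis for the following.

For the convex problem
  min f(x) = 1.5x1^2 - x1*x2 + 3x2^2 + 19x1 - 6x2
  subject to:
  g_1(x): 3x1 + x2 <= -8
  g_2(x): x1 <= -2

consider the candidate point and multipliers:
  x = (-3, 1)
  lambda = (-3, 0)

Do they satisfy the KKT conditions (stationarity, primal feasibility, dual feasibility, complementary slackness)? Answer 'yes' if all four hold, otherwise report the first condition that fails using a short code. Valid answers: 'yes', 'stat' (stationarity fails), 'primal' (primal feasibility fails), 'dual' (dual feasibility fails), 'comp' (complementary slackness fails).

Gradient of f: grad f(x) = Q x + c = (9, 3)
Constraint values g_i(x) = a_i^T x - b_i:
  g_1((-3, 1)) = 0
  g_2((-3, 1)) = -1
Stationarity residual: grad f(x) + sum_i lambda_i a_i = (0, 0)
  -> stationarity OK
Primal feasibility (all g_i <= 0): OK
Dual feasibility (all lambda_i >= 0): FAILS
Complementary slackness (lambda_i * g_i(x) = 0 for all i): OK

Verdict: the first failing condition is dual_feasibility -> dual.

dual


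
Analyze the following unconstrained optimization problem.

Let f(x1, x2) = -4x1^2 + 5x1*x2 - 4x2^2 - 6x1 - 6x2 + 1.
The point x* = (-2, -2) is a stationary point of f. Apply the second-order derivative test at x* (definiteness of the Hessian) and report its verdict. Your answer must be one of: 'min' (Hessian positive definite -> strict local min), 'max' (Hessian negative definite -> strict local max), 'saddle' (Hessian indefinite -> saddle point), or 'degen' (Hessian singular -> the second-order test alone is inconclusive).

Compute the Hessian H = grad^2 f:
  H = [[-8, 5], [5, -8]]
Verify stationarity: grad f(x*) = H x* + g = (0, 0).
Eigenvalues of H: -13, -3.
Both eigenvalues < 0, so H is negative definite -> x* is a strict local max.

max


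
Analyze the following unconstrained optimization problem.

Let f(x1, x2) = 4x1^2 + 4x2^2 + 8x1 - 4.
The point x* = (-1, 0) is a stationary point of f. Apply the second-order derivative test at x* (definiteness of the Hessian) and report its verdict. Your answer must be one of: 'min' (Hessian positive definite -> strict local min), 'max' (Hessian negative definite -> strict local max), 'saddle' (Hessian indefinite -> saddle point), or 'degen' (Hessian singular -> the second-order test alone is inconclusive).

Compute the Hessian H = grad^2 f:
  H = [[8, 0], [0, 8]]
Verify stationarity: grad f(x*) = H x* + g = (0, 0).
Eigenvalues of H: 8, 8.
Both eigenvalues > 0, so H is positive definite -> x* is a strict local min.

min


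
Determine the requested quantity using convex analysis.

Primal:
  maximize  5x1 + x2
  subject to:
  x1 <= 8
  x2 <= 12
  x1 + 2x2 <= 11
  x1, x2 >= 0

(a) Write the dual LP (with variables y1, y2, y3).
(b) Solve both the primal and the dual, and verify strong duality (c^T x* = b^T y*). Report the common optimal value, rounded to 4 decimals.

The standard primal-dual pair for 'max c^T x s.t. A x <= b, x >= 0' is:
  Dual:  min b^T y  s.t.  A^T y >= c,  y >= 0.

So the dual LP is:
  minimize  8y1 + 12y2 + 11y3
  subject to:
    y1 + y3 >= 5
    y2 + 2y3 >= 1
    y1, y2, y3 >= 0

Solving the primal: x* = (8, 1.5).
  primal value c^T x* = 41.5.
Solving the dual: y* = (4.5, 0, 0.5).
  dual value b^T y* = 41.5.
Strong duality: c^T x* = b^T y*. Confirmed.

41.5


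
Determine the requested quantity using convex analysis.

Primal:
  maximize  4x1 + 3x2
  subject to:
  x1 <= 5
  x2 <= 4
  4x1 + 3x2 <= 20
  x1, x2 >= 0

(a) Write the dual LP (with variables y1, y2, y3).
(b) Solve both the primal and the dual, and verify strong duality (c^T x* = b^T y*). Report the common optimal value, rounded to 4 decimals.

The standard primal-dual pair for 'max c^T x s.t. A x <= b, x >= 0' is:
  Dual:  min b^T y  s.t.  A^T y >= c,  y >= 0.

So the dual LP is:
  minimize  5y1 + 4y2 + 20y3
  subject to:
    y1 + 4y3 >= 4
    y2 + 3y3 >= 3
    y1, y2, y3 >= 0

Solving the primal: x* = (2, 4).
  primal value c^T x* = 20.
Solving the dual: y* = (0, 0, 1).
  dual value b^T y* = 20.
Strong duality: c^T x* = b^T y*. Confirmed.

20


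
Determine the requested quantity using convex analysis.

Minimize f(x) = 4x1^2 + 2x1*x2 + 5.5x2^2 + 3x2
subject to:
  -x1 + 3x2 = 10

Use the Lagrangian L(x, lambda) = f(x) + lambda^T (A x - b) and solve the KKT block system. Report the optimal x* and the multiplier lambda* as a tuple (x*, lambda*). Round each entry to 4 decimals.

Form the Lagrangian:
  L(x, lambda) = (1/2) x^T Q x + c^T x + lambda^T (A x - b)
Stationarity (grad_x L = 0): Q x + c + A^T lambda = 0.
Primal feasibility: A x = b.

This gives the KKT block system:
  [ Q   A^T ] [ x     ]   [-c ]
  [ A    0  ] [ lambda ] = [ b ]

Solving the linear system:
  x*      = (-1.8842, 2.7053)
  lambda* = (-9.6632)
  f(x*)   = 52.3737

x* = (-1.8842, 2.7053), lambda* = (-9.6632)


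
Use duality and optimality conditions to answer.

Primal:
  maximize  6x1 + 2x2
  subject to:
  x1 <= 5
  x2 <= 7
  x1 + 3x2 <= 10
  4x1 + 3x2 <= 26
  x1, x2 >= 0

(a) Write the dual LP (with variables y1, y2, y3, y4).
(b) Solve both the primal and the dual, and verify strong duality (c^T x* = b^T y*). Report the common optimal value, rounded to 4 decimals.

The standard primal-dual pair for 'max c^T x s.t. A x <= b, x >= 0' is:
  Dual:  min b^T y  s.t.  A^T y >= c,  y >= 0.

So the dual LP is:
  minimize  5y1 + 7y2 + 10y3 + 26y4
  subject to:
    y1 + y3 + 4y4 >= 6
    y2 + 3y3 + 3y4 >= 2
    y1, y2, y3, y4 >= 0

Solving the primal: x* = (5, 1.6667).
  primal value c^T x* = 33.3333.
Solving the dual: y* = (5.3333, 0, 0.6667, 0).
  dual value b^T y* = 33.3333.
Strong duality: c^T x* = b^T y*. Confirmed.

33.3333


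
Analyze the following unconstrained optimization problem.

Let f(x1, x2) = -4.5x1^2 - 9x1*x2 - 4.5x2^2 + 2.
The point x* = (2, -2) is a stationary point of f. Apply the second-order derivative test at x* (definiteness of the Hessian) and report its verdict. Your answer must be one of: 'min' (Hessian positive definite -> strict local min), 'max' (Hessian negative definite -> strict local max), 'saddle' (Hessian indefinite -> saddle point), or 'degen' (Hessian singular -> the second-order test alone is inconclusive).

Compute the Hessian H = grad^2 f:
  H = [[-9, -9], [-9, -9]]
Verify stationarity: grad f(x*) = H x* + g = (0, 0).
Eigenvalues of H: -18, 0.
H has a zero eigenvalue (singular; negative semidefinite but not definite), so H is neither positive definite, negative definite, nor indefinite. The second-order test alone is inconclusive -> degen.
(Indeed, f is constant along the null direction of H through x*, so x* is not a strict local extremum.)

degen


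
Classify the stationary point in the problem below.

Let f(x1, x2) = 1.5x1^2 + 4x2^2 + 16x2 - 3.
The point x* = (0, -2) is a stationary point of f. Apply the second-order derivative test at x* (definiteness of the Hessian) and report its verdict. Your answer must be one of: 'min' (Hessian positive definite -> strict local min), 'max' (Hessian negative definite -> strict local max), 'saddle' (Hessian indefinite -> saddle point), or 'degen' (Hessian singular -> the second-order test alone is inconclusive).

Compute the Hessian H = grad^2 f:
  H = [[3, 0], [0, 8]]
Verify stationarity: grad f(x*) = H x* + g = (0, 0).
Eigenvalues of H: 3, 8.
Both eigenvalues > 0, so H is positive definite -> x* is a strict local min.

min


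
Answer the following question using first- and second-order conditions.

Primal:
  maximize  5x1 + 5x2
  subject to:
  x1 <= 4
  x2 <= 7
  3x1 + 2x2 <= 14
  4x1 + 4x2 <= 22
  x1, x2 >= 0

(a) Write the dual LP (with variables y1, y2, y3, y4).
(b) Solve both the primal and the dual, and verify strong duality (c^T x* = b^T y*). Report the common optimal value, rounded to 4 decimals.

The standard primal-dual pair for 'max c^T x s.t. A x <= b, x >= 0' is:
  Dual:  min b^T y  s.t.  A^T y >= c,  y >= 0.

So the dual LP is:
  minimize  4y1 + 7y2 + 14y3 + 22y4
  subject to:
    y1 + 3y3 + 4y4 >= 5
    y2 + 2y3 + 4y4 >= 5
    y1, y2, y3, y4 >= 0

Solving the primal: x* = (3, 2.5).
  primal value c^T x* = 27.5.
Solving the dual: y* = (0, 0, 0, 1.25).
  dual value b^T y* = 27.5.
Strong duality: c^T x* = b^T y*. Confirmed.

27.5


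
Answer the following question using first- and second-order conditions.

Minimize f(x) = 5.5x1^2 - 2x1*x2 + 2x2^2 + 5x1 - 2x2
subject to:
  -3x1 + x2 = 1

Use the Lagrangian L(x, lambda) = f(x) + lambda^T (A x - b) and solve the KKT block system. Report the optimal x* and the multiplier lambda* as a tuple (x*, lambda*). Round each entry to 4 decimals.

Form the Lagrangian:
  L(x, lambda) = (1/2) x^T Q x + c^T x + lambda^T (A x - b)
Stationarity (grad_x L = 0): Q x + c + A^T lambda = 0.
Primal feasibility: A x = b.

This gives the KKT block system:
  [ Q   A^T ] [ x     ]   [-c ]
  [ A    0  ] [ lambda ] = [ b ]

Solving the linear system:
  x*      = (-0.2571, 0.2286)
  lambda* = (0.5714)
  f(x*)   = -1.1571

x* = (-0.2571, 0.2286), lambda* = (0.5714)


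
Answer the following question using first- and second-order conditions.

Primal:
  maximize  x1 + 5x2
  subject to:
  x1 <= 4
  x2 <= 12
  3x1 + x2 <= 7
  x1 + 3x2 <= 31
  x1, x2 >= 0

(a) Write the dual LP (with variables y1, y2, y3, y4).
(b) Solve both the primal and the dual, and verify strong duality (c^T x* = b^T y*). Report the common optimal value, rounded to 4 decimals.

The standard primal-dual pair for 'max c^T x s.t. A x <= b, x >= 0' is:
  Dual:  min b^T y  s.t.  A^T y >= c,  y >= 0.

So the dual LP is:
  minimize  4y1 + 12y2 + 7y3 + 31y4
  subject to:
    y1 + 3y3 + y4 >= 1
    y2 + y3 + 3y4 >= 5
    y1, y2, y3, y4 >= 0

Solving the primal: x* = (0, 7).
  primal value c^T x* = 35.
Solving the dual: y* = (0, 0, 5, 0).
  dual value b^T y* = 35.
Strong duality: c^T x* = b^T y*. Confirmed.

35


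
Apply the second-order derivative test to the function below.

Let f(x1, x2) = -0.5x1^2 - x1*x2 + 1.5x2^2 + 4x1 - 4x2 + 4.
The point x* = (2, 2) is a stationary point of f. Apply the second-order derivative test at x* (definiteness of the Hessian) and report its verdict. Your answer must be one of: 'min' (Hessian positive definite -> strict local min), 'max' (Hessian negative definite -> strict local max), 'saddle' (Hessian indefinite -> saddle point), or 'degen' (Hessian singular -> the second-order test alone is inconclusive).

Compute the Hessian H = grad^2 f:
  H = [[-1, -1], [-1, 3]]
Verify stationarity: grad f(x*) = H x* + g = (0, 0).
Eigenvalues of H: -1.2361, 3.2361.
Eigenvalues have mixed signs, so H is indefinite -> x* is a saddle point.

saddle


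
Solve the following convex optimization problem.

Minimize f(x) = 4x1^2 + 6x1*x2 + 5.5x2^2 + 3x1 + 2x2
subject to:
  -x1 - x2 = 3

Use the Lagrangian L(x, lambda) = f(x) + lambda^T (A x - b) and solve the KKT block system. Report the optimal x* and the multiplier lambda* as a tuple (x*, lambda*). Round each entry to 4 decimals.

Form the Lagrangian:
  L(x, lambda) = (1/2) x^T Q x + c^T x + lambda^T (A x - b)
Stationarity (grad_x L = 0): Q x + c + A^T lambda = 0.
Primal feasibility: A x = b.

This gives the KKT block system:
  [ Q   A^T ] [ x     ]   [-c ]
  [ A    0  ] [ lambda ] = [ b ]

Solving the linear system:
  x*      = (-2.2857, -0.7143)
  lambda* = (-19.5714)
  f(x*)   = 25.2143

x* = (-2.2857, -0.7143), lambda* = (-19.5714)


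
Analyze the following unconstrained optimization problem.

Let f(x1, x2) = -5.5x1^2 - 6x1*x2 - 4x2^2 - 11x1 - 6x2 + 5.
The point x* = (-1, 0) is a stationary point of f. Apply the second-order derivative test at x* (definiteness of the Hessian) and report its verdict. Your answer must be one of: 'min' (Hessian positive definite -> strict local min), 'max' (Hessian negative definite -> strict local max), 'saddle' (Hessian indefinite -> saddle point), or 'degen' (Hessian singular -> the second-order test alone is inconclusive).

Compute the Hessian H = grad^2 f:
  H = [[-11, -6], [-6, -8]]
Verify stationarity: grad f(x*) = H x* + g = (0, 0).
Eigenvalues of H: -15.6847, -3.3153.
Both eigenvalues < 0, so H is negative definite -> x* is a strict local max.

max


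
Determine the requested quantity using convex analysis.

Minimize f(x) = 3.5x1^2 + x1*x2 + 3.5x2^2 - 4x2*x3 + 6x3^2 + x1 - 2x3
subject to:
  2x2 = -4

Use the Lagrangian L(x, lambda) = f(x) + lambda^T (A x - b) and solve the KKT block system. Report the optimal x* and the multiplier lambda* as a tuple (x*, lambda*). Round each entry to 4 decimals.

Form the Lagrangian:
  L(x, lambda) = (1/2) x^T Q x + c^T x + lambda^T (A x - b)
Stationarity (grad_x L = 0): Q x + c + A^T lambda = 0.
Primal feasibility: A x = b.

This gives the KKT block system:
  [ Q   A^T ] [ x     ]   [-c ]
  [ A    0  ] [ lambda ] = [ b ]

Solving the linear system:
  x*      = (0.1429, -2, -0.5)
  lambda* = (5.9286)
  f(x*)   = 12.4286

x* = (0.1429, -2, -0.5), lambda* = (5.9286)


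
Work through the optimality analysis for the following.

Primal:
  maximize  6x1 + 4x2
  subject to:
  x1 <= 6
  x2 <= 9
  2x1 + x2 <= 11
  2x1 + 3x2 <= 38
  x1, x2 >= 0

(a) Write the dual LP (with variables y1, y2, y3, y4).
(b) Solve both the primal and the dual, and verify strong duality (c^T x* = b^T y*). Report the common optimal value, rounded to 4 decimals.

The standard primal-dual pair for 'max c^T x s.t. A x <= b, x >= 0' is:
  Dual:  min b^T y  s.t.  A^T y >= c,  y >= 0.

So the dual LP is:
  minimize  6y1 + 9y2 + 11y3 + 38y4
  subject to:
    y1 + 2y3 + 2y4 >= 6
    y2 + y3 + 3y4 >= 4
    y1, y2, y3, y4 >= 0

Solving the primal: x* = (1, 9).
  primal value c^T x* = 42.
Solving the dual: y* = (0, 1, 3, 0).
  dual value b^T y* = 42.
Strong duality: c^T x* = b^T y*. Confirmed.

42


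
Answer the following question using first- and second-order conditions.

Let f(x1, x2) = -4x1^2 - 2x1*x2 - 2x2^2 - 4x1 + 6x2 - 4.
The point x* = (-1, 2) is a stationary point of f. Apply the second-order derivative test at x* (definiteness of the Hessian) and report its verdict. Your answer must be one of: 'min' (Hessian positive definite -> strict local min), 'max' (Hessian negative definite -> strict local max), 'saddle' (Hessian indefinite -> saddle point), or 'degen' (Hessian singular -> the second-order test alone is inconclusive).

Compute the Hessian H = grad^2 f:
  H = [[-8, -2], [-2, -4]]
Verify stationarity: grad f(x*) = H x* + g = (0, 0).
Eigenvalues of H: -8.8284, -3.1716.
Both eigenvalues < 0, so H is negative definite -> x* is a strict local max.

max


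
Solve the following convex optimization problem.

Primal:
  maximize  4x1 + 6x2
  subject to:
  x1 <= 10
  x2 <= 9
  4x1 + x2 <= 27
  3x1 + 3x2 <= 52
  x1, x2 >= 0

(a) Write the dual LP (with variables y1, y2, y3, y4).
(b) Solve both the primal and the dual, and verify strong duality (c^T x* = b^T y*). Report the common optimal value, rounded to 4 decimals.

The standard primal-dual pair for 'max c^T x s.t. A x <= b, x >= 0' is:
  Dual:  min b^T y  s.t.  A^T y >= c,  y >= 0.

So the dual LP is:
  minimize  10y1 + 9y2 + 27y3 + 52y4
  subject to:
    y1 + 4y3 + 3y4 >= 4
    y2 + y3 + 3y4 >= 6
    y1, y2, y3, y4 >= 0

Solving the primal: x* = (4.5, 9).
  primal value c^T x* = 72.
Solving the dual: y* = (0, 5, 1, 0).
  dual value b^T y* = 72.
Strong duality: c^T x* = b^T y*. Confirmed.

72


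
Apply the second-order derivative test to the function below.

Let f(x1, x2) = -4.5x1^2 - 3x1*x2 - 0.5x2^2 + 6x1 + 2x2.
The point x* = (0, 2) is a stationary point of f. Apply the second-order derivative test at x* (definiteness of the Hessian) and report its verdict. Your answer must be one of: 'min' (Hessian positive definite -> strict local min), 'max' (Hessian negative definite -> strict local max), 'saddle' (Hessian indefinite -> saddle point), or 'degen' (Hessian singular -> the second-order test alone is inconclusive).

Compute the Hessian H = grad^2 f:
  H = [[-9, -3], [-3, -1]]
Verify stationarity: grad f(x*) = H x* + g = (0, 0).
Eigenvalues of H: -10, 0.
H has a zero eigenvalue (singular; negative semidefinite but not definite), so H is neither positive definite, negative definite, nor indefinite. The second-order test alone is inconclusive -> degen.
(Indeed, f is constant along the null direction of H through x*, so x* is not a strict local extremum.)

degen


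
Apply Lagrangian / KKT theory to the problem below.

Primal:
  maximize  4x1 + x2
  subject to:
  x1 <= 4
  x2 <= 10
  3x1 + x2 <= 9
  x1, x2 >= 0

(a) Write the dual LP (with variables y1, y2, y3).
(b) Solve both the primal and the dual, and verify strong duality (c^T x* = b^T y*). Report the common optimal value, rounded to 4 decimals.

The standard primal-dual pair for 'max c^T x s.t. A x <= b, x >= 0' is:
  Dual:  min b^T y  s.t.  A^T y >= c,  y >= 0.

So the dual LP is:
  minimize  4y1 + 10y2 + 9y3
  subject to:
    y1 + 3y3 >= 4
    y2 + y3 >= 1
    y1, y2, y3 >= 0

Solving the primal: x* = (3, 0).
  primal value c^T x* = 12.
Solving the dual: y* = (0, 0, 1.3333).
  dual value b^T y* = 12.
Strong duality: c^T x* = b^T y*. Confirmed.

12


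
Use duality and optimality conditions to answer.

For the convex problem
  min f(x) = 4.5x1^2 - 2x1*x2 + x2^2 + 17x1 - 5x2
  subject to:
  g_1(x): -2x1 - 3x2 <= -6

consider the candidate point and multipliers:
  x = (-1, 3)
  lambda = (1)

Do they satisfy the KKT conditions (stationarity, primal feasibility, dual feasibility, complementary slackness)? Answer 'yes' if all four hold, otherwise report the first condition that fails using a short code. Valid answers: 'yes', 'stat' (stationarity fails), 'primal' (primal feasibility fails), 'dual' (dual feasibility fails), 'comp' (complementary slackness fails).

Gradient of f: grad f(x) = Q x + c = (2, 3)
Constraint values g_i(x) = a_i^T x - b_i:
  g_1((-1, 3)) = -1
Stationarity residual: grad f(x) + sum_i lambda_i a_i = (0, 0)
  -> stationarity OK
Primal feasibility (all g_i <= 0): OK
Dual feasibility (all lambda_i >= 0): OK
Complementary slackness (lambda_i * g_i(x) = 0 for all i): FAILS

Verdict: the first failing condition is complementary_slackness -> comp.

comp


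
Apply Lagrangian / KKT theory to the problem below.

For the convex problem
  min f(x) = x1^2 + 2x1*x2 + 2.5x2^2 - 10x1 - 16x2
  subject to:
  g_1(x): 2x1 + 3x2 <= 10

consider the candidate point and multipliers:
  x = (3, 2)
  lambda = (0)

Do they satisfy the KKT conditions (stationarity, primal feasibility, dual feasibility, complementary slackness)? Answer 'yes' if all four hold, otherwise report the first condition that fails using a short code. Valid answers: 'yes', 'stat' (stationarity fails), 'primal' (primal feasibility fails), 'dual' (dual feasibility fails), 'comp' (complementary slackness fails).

Gradient of f: grad f(x) = Q x + c = (0, 0)
Constraint values g_i(x) = a_i^T x - b_i:
  g_1((3, 2)) = 2
Stationarity residual: grad f(x) + sum_i lambda_i a_i = (0, 0)
  -> stationarity OK
Primal feasibility (all g_i <= 0): FAILS
Dual feasibility (all lambda_i >= 0): OK
Complementary slackness (lambda_i * g_i(x) = 0 for all i): OK

Verdict: the first failing condition is primal_feasibility -> primal.

primal


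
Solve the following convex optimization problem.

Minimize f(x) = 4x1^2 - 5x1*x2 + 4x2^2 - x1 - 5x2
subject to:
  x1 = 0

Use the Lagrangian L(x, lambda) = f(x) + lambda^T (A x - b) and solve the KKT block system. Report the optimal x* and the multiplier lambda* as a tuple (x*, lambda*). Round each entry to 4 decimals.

Form the Lagrangian:
  L(x, lambda) = (1/2) x^T Q x + c^T x + lambda^T (A x - b)
Stationarity (grad_x L = 0): Q x + c + A^T lambda = 0.
Primal feasibility: A x = b.

This gives the KKT block system:
  [ Q   A^T ] [ x     ]   [-c ]
  [ A    0  ] [ lambda ] = [ b ]

Solving the linear system:
  x*      = (0, 0.625)
  lambda* = (4.125)
  f(x*)   = -1.5625

x* = (0, 0.625), lambda* = (4.125)


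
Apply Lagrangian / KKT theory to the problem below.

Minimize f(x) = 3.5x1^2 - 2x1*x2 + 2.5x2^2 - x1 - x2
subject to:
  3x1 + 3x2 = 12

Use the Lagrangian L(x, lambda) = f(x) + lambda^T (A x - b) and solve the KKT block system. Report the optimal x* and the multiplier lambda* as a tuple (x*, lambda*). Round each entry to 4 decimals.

Form the Lagrangian:
  L(x, lambda) = (1/2) x^T Q x + c^T x + lambda^T (A x - b)
Stationarity (grad_x L = 0): Q x + c + A^T lambda = 0.
Primal feasibility: A x = b.

This gives the KKT block system:
  [ Q   A^T ] [ x     ]   [-c ]
  [ A    0  ] [ lambda ] = [ b ]

Solving the linear system:
  x*      = (1.75, 2.25)
  lambda* = (-2.25)
  f(x*)   = 11.5

x* = (1.75, 2.25), lambda* = (-2.25)


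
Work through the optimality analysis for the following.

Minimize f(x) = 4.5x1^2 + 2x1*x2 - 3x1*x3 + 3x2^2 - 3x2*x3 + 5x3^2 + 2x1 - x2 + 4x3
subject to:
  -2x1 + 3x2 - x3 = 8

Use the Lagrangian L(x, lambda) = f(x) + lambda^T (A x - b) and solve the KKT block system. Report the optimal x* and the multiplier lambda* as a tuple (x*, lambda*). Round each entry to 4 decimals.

Form the Lagrangian:
  L(x, lambda) = (1/2) x^T Q x + c^T x + lambda^T (A x - b)
Stationarity (grad_x L = 0): Q x + c + A^T lambda = 0.
Primal feasibility: A x = b.

This gives the KKT block system:
  [ Q   A^T ] [ x     ]   [-c ]
  [ A    0  ] [ lambda ] = [ b ]

Solving the linear system:
  x*      = (-1.3298, 1.5882, -0.5757)
  lambda* = (-2.5323)
  f(x*)   = 6.8539

x* = (-1.3298, 1.5882, -0.5757), lambda* = (-2.5323)


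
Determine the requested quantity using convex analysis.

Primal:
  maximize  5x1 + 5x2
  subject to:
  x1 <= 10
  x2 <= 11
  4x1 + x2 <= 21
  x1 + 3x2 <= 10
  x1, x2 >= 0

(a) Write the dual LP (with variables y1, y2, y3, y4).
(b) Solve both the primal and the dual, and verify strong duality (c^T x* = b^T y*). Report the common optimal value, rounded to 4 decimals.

The standard primal-dual pair for 'max c^T x s.t. A x <= b, x >= 0' is:
  Dual:  min b^T y  s.t.  A^T y >= c,  y >= 0.

So the dual LP is:
  minimize  10y1 + 11y2 + 21y3 + 10y4
  subject to:
    y1 + 4y3 + y4 >= 5
    y2 + y3 + 3y4 >= 5
    y1, y2, y3, y4 >= 0

Solving the primal: x* = (4.8182, 1.7273).
  primal value c^T x* = 32.7273.
Solving the dual: y* = (0, 0, 0.9091, 1.3636).
  dual value b^T y* = 32.7273.
Strong duality: c^T x* = b^T y*. Confirmed.

32.7273


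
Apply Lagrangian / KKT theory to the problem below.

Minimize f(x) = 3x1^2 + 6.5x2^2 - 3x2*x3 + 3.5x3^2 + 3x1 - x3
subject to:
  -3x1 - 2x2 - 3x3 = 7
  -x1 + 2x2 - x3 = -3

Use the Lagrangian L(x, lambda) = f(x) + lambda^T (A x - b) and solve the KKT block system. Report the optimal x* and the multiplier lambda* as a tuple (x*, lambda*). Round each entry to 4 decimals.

Form the Lagrangian:
  L(x, lambda) = (1/2) x^T Q x + c^T x + lambda^T (A x - b)
Stationarity (grad_x L = 0): Q x + c + A^T lambda = 0.
Primal feasibility: A x = b.

This gives the KKT block system:
  [ Q   A^T ] [ x     ]   [-c ]
  [ A    0  ] [ lambda ] = [ b ]

Solving the linear system:
  x*      = (-0.3846, -2, -0.6154)
  lambda* = (-2.8462, 9.2308)
  f(x*)   = 23.5385

x* = (-0.3846, -2, -0.6154), lambda* = (-2.8462, 9.2308)


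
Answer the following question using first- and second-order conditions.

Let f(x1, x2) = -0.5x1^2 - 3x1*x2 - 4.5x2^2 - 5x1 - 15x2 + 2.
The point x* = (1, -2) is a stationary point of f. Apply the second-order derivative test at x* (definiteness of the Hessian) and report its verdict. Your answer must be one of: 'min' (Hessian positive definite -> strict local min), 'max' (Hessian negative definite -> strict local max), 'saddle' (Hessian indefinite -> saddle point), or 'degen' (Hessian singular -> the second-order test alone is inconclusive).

Compute the Hessian H = grad^2 f:
  H = [[-1, -3], [-3, -9]]
Verify stationarity: grad f(x*) = H x* + g = (0, 0).
Eigenvalues of H: -10, 0.
H has a zero eigenvalue (singular; negative semidefinite but not definite), so H is neither positive definite, negative definite, nor indefinite. The second-order test alone is inconclusive -> degen.
(Indeed, f is constant along the null direction of H through x*, so x* is not a strict local extremum.)

degen


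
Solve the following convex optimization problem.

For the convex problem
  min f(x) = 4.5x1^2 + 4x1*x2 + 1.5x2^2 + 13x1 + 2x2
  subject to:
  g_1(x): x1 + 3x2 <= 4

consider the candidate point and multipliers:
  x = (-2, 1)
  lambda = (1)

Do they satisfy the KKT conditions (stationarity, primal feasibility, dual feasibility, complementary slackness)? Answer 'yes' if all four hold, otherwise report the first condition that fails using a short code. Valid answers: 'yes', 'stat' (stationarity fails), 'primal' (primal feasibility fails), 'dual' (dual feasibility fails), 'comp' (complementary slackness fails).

Gradient of f: grad f(x) = Q x + c = (-1, -3)
Constraint values g_i(x) = a_i^T x - b_i:
  g_1((-2, 1)) = -3
Stationarity residual: grad f(x) + sum_i lambda_i a_i = (0, 0)
  -> stationarity OK
Primal feasibility (all g_i <= 0): OK
Dual feasibility (all lambda_i >= 0): OK
Complementary slackness (lambda_i * g_i(x) = 0 for all i): FAILS

Verdict: the first failing condition is complementary_slackness -> comp.

comp


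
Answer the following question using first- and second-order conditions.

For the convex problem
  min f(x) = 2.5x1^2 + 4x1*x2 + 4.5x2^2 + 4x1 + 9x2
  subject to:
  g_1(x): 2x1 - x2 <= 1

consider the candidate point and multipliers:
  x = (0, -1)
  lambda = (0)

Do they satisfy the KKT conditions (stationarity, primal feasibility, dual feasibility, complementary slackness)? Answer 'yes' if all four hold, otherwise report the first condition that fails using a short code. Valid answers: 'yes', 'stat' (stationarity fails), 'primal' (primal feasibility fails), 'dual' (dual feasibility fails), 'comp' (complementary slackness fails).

Gradient of f: grad f(x) = Q x + c = (0, 0)
Constraint values g_i(x) = a_i^T x - b_i:
  g_1((0, -1)) = 0
Stationarity residual: grad f(x) + sum_i lambda_i a_i = (0, 0)
  -> stationarity OK
Primal feasibility (all g_i <= 0): OK
Dual feasibility (all lambda_i >= 0): OK
Complementary slackness (lambda_i * g_i(x) = 0 for all i): OK

Verdict: yes, KKT holds.

yes


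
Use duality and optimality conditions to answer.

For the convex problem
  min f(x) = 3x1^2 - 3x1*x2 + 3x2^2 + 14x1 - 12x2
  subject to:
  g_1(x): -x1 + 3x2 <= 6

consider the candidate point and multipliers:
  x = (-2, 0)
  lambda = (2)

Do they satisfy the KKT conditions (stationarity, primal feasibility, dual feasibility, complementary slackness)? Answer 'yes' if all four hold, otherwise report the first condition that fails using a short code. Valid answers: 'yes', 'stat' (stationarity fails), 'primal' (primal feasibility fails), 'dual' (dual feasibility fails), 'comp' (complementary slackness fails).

Gradient of f: grad f(x) = Q x + c = (2, -6)
Constraint values g_i(x) = a_i^T x - b_i:
  g_1((-2, 0)) = -4
Stationarity residual: grad f(x) + sum_i lambda_i a_i = (0, 0)
  -> stationarity OK
Primal feasibility (all g_i <= 0): OK
Dual feasibility (all lambda_i >= 0): OK
Complementary slackness (lambda_i * g_i(x) = 0 for all i): FAILS

Verdict: the first failing condition is complementary_slackness -> comp.

comp


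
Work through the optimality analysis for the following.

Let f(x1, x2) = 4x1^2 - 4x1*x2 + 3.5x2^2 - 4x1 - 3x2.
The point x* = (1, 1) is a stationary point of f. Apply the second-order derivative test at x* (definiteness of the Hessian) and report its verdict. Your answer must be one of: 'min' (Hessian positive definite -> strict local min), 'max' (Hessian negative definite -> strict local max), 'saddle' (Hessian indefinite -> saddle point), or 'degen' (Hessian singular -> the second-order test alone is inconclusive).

Compute the Hessian H = grad^2 f:
  H = [[8, -4], [-4, 7]]
Verify stationarity: grad f(x*) = H x* + g = (0, 0).
Eigenvalues of H: 3.4689, 11.5311.
Both eigenvalues > 0, so H is positive definite -> x* is a strict local min.

min


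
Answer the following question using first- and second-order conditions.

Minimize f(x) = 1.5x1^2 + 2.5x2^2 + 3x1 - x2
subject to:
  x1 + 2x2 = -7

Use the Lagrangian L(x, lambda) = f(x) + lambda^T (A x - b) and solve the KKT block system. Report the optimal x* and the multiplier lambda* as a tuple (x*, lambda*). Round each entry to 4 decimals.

Form the Lagrangian:
  L(x, lambda) = (1/2) x^T Q x + c^T x + lambda^T (A x - b)
Stationarity (grad_x L = 0): Q x + c + A^T lambda = 0.
Primal feasibility: A x = b.

This gives the KKT block system:
  [ Q   A^T ] [ x     ]   [-c ]
  [ A    0  ] [ lambda ] = [ b ]

Solving the linear system:
  x*      = (-2.8824, -2.0588)
  lambda* = (5.6471)
  f(x*)   = 16.4706

x* = (-2.8824, -2.0588), lambda* = (5.6471)


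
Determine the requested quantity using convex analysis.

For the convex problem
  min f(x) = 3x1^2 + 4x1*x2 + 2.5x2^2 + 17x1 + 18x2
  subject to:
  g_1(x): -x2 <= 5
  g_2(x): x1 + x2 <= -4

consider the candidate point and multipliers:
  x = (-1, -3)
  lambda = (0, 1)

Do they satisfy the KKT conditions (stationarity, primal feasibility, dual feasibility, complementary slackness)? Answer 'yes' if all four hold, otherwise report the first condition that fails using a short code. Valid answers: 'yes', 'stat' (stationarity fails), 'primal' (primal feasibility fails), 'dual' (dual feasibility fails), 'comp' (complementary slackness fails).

Gradient of f: grad f(x) = Q x + c = (-1, -1)
Constraint values g_i(x) = a_i^T x - b_i:
  g_1((-1, -3)) = -2
  g_2((-1, -3)) = 0
Stationarity residual: grad f(x) + sum_i lambda_i a_i = (0, 0)
  -> stationarity OK
Primal feasibility (all g_i <= 0): OK
Dual feasibility (all lambda_i >= 0): OK
Complementary slackness (lambda_i * g_i(x) = 0 for all i): OK

Verdict: yes, KKT holds.

yes


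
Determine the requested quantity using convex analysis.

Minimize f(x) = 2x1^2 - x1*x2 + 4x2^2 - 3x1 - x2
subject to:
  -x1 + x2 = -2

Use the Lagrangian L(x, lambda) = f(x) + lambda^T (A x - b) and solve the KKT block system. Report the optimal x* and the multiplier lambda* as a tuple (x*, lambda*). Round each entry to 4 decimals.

Form the Lagrangian:
  L(x, lambda) = (1/2) x^T Q x + c^T x + lambda^T (A x - b)
Stationarity (grad_x L = 0): Q x + c + A^T lambda = 0.
Primal feasibility: A x = b.

This gives the KKT block system:
  [ Q   A^T ] [ x     ]   [-c ]
  [ A    0  ] [ lambda ] = [ b ]

Solving the linear system:
  x*      = (1.8, -0.2)
  lambda* = (4.4)
  f(x*)   = 1.8

x* = (1.8, -0.2), lambda* = (4.4)


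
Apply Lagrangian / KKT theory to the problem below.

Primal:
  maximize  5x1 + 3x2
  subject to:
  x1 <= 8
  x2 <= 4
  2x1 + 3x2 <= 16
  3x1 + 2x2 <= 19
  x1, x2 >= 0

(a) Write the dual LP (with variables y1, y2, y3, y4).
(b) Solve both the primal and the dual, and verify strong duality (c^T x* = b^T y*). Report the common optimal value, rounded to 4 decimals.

The standard primal-dual pair for 'max c^T x s.t. A x <= b, x >= 0' is:
  Dual:  min b^T y  s.t.  A^T y >= c,  y >= 0.

So the dual LP is:
  minimize  8y1 + 4y2 + 16y3 + 19y4
  subject to:
    y1 + 2y3 + 3y4 >= 5
    y2 + 3y3 + 2y4 >= 3
    y1, y2, y3, y4 >= 0

Solving the primal: x* = (6.3333, 0).
  primal value c^T x* = 31.6667.
Solving the dual: y* = (0, 0, 0, 1.6667).
  dual value b^T y* = 31.6667.
Strong duality: c^T x* = b^T y*. Confirmed.

31.6667


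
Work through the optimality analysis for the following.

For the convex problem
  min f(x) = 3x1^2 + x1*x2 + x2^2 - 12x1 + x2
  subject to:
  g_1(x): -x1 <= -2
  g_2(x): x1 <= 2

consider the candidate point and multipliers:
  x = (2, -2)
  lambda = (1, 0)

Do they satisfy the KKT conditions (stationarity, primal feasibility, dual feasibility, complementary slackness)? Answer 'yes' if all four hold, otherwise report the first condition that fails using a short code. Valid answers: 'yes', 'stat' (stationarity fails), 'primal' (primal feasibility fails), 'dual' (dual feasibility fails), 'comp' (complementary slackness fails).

Gradient of f: grad f(x) = Q x + c = (-2, -1)
Constraint values g_i(x) = a_i^T x - b_i:
  g_1((2, -2)) = 0
  g_2((2, -2)) = 0
Stationarity residual: grad f(x) + sum_i lambda_i a_i = (-3, -1)
  -> stationarity FAILS
Primal feasibility (all g_i <= 0): OK
Dual feasibility (all lambda_i >= 0): OK
Complementary slackness (lambda_i * g_i(x) = 0 for all i): OK

Verdict: the first failing condition is stationarity -> stat.

stat


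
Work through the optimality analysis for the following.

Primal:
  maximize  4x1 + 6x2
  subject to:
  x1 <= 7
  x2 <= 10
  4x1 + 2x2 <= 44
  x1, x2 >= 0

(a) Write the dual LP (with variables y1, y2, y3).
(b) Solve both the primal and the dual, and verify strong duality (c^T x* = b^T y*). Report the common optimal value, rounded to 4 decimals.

The standard primal-dual pair for 'max c^T x s.t. A x <= b, x >= 0' is:
  Dual:  min b^T y  s.t.  A^T y >= c,  y >= 0.

So the dual LP is:
  minimize  7y1 + 10y2 + 44y3
  subject to:
    y1 + 4y3 >= 4
    y2 + 2y3 >= 6
    y1, y2, y3 >= 0

Solving the primal: x* = (6, 10).
  primal value c^T x* = 84.
Solving the dual: y* = (0, 4, 1).
  dual value b^T y* = 84.
Strong duality: c^T x* = b^T y*. Confirmed.

84


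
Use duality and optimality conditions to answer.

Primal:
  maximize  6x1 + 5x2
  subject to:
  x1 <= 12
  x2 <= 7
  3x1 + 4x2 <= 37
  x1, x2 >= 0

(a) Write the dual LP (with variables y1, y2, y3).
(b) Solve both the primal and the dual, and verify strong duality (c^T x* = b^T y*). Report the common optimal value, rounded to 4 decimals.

The standard primal-dual pair for 'max c^T x s.t. A x <= b, x >= 0' is:
  Dual:  min b^T y  s.t.  A^T y >= c,  y >= 0.

So the dual LP is:
  minimize  12y1 + 7y2 + 37y3
  subject to:
    y1 + 3y3 >= 6
    y2 + 4y3 >= 5
    y1, y2, y3 >= 0

Solving the primal: x* = (12, 0.25).
  primal value c^T x* = 73.25.
Solving the dual: y* = (2.25, 0, 1.25).
  dual value b^T y* = 73.25.
Strong duality: c^T x* = b^T y*. Confirmed.

73.25


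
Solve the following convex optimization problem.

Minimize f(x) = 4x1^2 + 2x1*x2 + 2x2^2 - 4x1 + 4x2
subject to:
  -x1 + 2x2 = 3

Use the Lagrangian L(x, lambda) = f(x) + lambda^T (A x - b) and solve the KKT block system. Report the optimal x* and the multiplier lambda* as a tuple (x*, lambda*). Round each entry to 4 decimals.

Form the Lagrangian:
  L(x, lambda) = (1/2) x^T Q x + c^T x + lambda^T (A x - b)
Stationarity (grad_x L = 0): Q x + c + A^T lambda = 0.
Primal feasibility: A x = b.

This gives the KKT block system:
  [ Q   A^T ] [ x     ]   [-c ]
  [ A    0  ] [ lambda ] = [ b ]

Solving the linear system:
  x*      = (-0.3636, 1.3182)
  lambda* = (-4.2727)
  f(x*)   = 9.7727

x* = (-0.3636, 1.3182), lambda* = (-4.2727)


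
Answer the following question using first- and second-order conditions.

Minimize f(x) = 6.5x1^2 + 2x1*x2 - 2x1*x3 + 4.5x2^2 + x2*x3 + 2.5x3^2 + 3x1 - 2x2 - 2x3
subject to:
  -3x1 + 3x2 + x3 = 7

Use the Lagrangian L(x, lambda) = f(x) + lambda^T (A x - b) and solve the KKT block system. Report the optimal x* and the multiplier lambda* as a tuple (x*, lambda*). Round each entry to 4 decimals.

Form the Lagrangian:
  L(x, lambda) = (1/2) x^T Q x + c^T x + lambda^T (A x - b)
Stationarity (grad_x L = 0): Q x + c + A^T lambda = 0.
Primal feasibility: A x = b.

This gives the KKT block system:
  [ Q   A^T ] [ x     ]   [-c ]
  [ A    0  ] [ lambda ] = [ b ]

Solving the linear system:
  x*      = (-0.9772, 1.2662, 0.27)
  lambda* = (-2.5703)
  f(x*)   = 5.9943

x* = (-0.9772, 1.2662, 0.27), lambda* = (-2.5703)


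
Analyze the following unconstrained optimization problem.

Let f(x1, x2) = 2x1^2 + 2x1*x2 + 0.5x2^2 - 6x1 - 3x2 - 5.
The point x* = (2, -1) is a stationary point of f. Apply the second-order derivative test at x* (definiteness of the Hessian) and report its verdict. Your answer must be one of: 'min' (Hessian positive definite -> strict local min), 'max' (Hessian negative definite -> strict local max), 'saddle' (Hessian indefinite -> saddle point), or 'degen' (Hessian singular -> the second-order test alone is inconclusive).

Compute the Hessian H = grad^2 f:
  H = [[4, 2], [2, 1]]
Verify stationarity: grad f(x*) = H x* + g = (0, 0).
Eigenvalues of H: 0, 5.
H has a zero eigenvalue (singular; positive semidefinite but not definite), so H is neither positive definite, negative definite, nor indefinite. The second-order test alone is inconclusive -> degen.
(Indeed, f is constant along the null direction of H through x*, so x* is not a strict local extremum.)

degen


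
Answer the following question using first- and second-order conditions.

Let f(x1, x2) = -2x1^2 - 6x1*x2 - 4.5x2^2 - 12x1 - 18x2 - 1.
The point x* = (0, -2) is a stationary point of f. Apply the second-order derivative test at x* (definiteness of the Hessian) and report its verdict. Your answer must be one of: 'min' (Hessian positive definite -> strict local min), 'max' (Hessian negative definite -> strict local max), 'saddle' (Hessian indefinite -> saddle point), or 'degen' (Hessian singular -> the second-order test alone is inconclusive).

Compute the Hessian H = grad^2 f:
  H = [[-4, -6], [-6, -9]]
Verify stationarity: grad f(x*) = H x* + g = (0, 0).
Eigenvalues of H: -13, 0.
H has a zero eigenvalue (singular; negative semidefinite but not definite), so H is neither positive definite, negative definite, nor indefinite. The second-order test alone is inconclusive -> degen.
(Indeed, f is constant along the null direction of H through x*, so x* is not a strict local extremum.)

degen
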